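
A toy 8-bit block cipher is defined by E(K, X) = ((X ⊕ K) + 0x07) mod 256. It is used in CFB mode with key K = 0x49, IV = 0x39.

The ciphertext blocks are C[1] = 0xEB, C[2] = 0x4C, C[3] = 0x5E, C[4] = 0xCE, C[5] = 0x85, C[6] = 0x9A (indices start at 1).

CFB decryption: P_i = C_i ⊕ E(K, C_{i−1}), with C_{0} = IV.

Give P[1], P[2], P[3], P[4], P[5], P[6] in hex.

P[1]: E(K, 0x39) = 0x77; 0xEB ⊕ 0x77 = 0x9C.
P[2]: E(K, 0xEB) = 0xA9; 0x4C ⊕ 0xA9 = 0xE5.
P[3]: E(K, 0x4C) = 0x0C; 0x5E ⊕ 0x0C = 0x52.
P[4]: E(K, 0x5E) = 0x1E; 0xCE ⊕ 0x1E = 0xD0.
P[5]: E(K, 0xCE) = 0x8E; 0x85 ⊕ 0x8E = 0x0B.
P[6]: E(K, 0x85) = 0xD3; 0x9A ⊕ 0xD3 = 0x49.

P[1] = 0x9C, P[2] = 0xE5, P[3] = 0x52, P[4] = 0xD0, P[5] = 0x0B, P[6] = 0x49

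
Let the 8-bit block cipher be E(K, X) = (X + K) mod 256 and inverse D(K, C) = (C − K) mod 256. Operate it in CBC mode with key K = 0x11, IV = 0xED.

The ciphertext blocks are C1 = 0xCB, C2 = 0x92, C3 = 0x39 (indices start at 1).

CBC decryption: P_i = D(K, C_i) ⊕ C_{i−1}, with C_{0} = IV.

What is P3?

P3 = 0xBA

P3: D(K, 0x39) = 0x28; 0x28 ⊕ 0x92 = 0xBA.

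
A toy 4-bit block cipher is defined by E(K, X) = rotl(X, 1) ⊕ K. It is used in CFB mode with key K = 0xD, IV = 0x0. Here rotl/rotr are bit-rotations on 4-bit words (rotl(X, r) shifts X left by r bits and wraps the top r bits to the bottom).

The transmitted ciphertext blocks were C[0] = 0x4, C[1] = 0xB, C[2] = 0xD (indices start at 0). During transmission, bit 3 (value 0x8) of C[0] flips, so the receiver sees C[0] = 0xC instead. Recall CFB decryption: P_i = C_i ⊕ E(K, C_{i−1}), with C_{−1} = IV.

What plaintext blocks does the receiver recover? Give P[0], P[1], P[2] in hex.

Only C[0] changed, to 0xC. In CFB, a change in C_i flips the same bit in P_i and garbles P_{i+1}. Decrypting the received ciphertext:
P[0]: E(K, 0x0) = 0xD; 0xC ⊕ 0xD = 0x1.
P[1]: E(K, 0xC) = 0x4; 0xB ⊕ 0x4 = 0xF.
P[2]: E(K, 0xB) = 0xA; 0xD ⊕ 0xA = 0x7.
Blocks that differ from the original plaintext: P[0], P[1].

P[0] = 0x1, P[1] = 0xF, P[2] = 0x7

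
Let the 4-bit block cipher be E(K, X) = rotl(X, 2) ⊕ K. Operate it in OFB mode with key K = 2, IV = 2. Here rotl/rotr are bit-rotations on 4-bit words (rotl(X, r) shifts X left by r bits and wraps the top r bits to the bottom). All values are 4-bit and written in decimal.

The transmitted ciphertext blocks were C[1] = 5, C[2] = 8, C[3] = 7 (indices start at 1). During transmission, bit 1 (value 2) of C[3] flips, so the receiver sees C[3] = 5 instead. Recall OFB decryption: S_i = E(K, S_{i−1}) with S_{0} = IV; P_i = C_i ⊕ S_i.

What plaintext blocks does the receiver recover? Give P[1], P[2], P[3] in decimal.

Only C[3] changed, to 5. In OFB, a change in C_i flips the same bit in P_i only; the keystream is unaffected. Decrypting the received ciphertext:
P[1]: S = E(K, 2) = 10; 5 ⊕ 10 = 15.
P[2]: S = E(K, 10) = 8; 8 ⊕ 8 = 0.
P[3]: S = E(K, 8) = 0; 5 ⊕ 0 = 5.
Blocks that differ from the original plaintext: P[3].

P[1] = 15, P[2] = 0, P[3] = 5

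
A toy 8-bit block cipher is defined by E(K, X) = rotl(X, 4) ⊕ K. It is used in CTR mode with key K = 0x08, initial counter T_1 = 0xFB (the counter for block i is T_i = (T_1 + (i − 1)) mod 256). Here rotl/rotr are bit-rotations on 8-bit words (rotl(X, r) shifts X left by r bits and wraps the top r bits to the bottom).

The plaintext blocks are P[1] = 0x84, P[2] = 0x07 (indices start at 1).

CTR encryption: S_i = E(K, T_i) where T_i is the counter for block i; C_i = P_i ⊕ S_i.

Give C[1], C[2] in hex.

C[1] = 0x33, C[2] = 0xC0

C[1]: T = 0xFB, S = E(K, T) = 0xB7; 0x84 ⊕ 0xB7 = 0x33.
C[2]: T = 0xFC, S = E(K, T) = 0xC7; 0x07 ⊕ 0xC7 = 0xC0.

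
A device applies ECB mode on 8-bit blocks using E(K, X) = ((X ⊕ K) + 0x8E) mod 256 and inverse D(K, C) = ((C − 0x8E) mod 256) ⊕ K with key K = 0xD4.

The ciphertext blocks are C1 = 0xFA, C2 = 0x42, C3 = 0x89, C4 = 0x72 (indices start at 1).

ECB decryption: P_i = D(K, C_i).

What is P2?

P2 = 0x60

P2: D(K, 0x42) = 0x60.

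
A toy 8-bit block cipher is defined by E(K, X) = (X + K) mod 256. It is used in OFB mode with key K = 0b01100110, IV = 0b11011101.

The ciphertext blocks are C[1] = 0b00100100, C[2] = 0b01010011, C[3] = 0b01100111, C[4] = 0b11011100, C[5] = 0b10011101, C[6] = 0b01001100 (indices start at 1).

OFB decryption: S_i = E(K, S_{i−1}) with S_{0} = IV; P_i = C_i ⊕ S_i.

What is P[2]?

P[1]: S = E(K, 0b11011101) = 0b01000011; 0b00100100 ⊕ 0b01000011 = 0b01100111.
P[2]: S = E(K, 0b01000011) = 0b10101001; 0b01010011 ⊕ 0b10101001 = 0b11111010.

P[2] = 0b11111010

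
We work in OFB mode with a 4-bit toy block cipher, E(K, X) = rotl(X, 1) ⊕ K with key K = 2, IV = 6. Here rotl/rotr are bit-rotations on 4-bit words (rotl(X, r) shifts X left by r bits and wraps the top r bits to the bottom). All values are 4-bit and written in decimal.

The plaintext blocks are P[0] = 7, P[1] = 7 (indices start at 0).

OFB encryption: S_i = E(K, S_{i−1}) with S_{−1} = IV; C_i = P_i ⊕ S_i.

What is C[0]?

C[0] = 9

C[0]: S = E(K, 6) = 14; 7 ⊕ 14 = 9.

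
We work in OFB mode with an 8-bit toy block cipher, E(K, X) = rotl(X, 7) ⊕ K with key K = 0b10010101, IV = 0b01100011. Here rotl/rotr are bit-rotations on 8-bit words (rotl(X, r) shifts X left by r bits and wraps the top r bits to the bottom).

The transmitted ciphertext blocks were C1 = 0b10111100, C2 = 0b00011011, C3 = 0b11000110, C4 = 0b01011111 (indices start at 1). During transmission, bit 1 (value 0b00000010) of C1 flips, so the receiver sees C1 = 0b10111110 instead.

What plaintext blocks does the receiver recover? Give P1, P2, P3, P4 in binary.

P1 = 0b10011010, P2 = 0b10011100, P3 = 0b10010000, P4 = 0b11100001

OFB decryption: S_i = E(K, S_{i−1}) with S_{0} = IV; P_i = C_i ⊕ S_i.
Only C1 changed, to 0b10111110. In OFB, a change in C_i flips the same bit in P_i only; the keystream is unaffected. Decrypting the received ciphertext:
P1: S = E(K, 0b01100011) = 0b00100100; 0b10111110 ⊕ 0b00100100 = 0b10011010.
P2: S = E(K, 0b00100100) = 0b10000111; 0b00011011 ⊕ 0b10000111 = 0b10011100.
P3: S = E(K, 0b10000111) = 0b01010110; 0b11000110 ⊕ 0b01010110 = 0b10010000.
P4: S = E(K, 0b01010110) = 0b10111110; 0b01011111 ⊕ 0b10111110 = 0b11100001.
Blocks that differ from the original plaintext: P1.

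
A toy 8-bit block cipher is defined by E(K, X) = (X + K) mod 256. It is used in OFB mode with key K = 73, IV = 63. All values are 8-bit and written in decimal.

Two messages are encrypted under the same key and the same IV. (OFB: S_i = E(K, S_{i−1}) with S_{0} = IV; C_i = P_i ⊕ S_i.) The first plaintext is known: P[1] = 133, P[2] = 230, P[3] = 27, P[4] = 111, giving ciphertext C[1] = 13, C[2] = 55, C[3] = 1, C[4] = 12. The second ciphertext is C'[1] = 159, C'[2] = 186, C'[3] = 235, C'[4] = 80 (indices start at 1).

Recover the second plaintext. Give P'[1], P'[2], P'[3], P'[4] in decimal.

In OFB with a reused IV, both messages share the same keystream S_i, so C_i ⊕ C'_i = P_i ⊕ P'_i and thus P'_i = P_i ⊕ C_i ⊕ C'_i.
P'[1]: 133 ⊕ 13 ⊕ 159 = 23.
P'[2]: 230 ⊕ 55 ⊕ 186 = 107.
P'[3]: 27 ⊕ 1 ⊕ 235 = 241.
P'[4]: 111 ⊕ 12 ⊕ 80 = 51.

P'[1] = 23, P'[2] = 107, P'[3] = 241, P'[4] = 51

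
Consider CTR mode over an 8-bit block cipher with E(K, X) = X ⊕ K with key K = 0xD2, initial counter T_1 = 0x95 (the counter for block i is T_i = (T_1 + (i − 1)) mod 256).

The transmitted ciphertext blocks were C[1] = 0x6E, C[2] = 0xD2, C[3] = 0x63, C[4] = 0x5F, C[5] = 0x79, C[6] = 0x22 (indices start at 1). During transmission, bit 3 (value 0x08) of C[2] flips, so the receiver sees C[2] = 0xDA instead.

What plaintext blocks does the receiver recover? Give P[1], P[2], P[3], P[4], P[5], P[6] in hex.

P[1] = 0x29, P[2] = 0x9E, P[3] = 0x26, P[4] = 0x15, P[5] = 0x32, P[6] = 0x6A

CTR decryption: S_i = E(K, T_i) where T_i is the counter for block i; P_i = C_i ⊕ S_i.
Only C[2] changed, to 0xDA. In CTR, a change in C_i flips the same bit in P_i only; the keystream is unaffected. Decrypting the received ciphertext:
P[1]: T = 0x95, S = E(K, T) = 0x47; 0x6E ⊕ 0x47 = 0x29.
P[2]: T = 0x96, S = E(K, T) = 0x44; 0xDA ⊕ 0x44 = 0x9E.
P[3]: T = 0x97, S = E(K, T) = 0x45; 0x63 ⊕ 0x45 = 0x26.
P[4]: T = 0x98, S = E(K, T) = 0x4A; 0x5F ⊕ 0x4A = 0x15.
P[5]: T = 0x99, S = E(K, T) = 0x4B; 0x79 ⊕ 0x4B = 0x32.
P[6]: T = 0x9A, S = E(K, T) = 0x48; 0x22 ⊕ 0x48 = 0x6A.
Blocks that differ from the original plaintext: P[2].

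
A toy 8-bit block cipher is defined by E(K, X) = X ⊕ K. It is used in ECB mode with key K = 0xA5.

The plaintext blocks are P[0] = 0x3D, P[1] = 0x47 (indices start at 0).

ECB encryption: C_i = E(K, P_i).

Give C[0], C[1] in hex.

C[0] = 0x98, C[1] = 0xE2

C[0]: E(K, 0x3D) = 0x98.
C[1]: E(K, 0x47) = 0xE2.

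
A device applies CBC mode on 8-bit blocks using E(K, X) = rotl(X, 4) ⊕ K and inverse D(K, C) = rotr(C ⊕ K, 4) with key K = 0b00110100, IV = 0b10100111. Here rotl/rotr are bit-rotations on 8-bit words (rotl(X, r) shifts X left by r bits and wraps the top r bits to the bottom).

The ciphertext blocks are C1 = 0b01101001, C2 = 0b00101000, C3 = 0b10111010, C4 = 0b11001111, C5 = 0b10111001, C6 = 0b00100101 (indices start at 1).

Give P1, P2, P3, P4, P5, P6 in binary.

CBC decryption: P_i = D(K, C_i) ⊕ C_{i−1}, with C_{0} = IV.
P1: D(K, 0b01101001) = 0b11010101; 0b11010101 ⊕ 0b10100111 = 0b01110010.
P2: D(K, 0b00101000) = 0b11000001; 0b11000001 ⊕ 0b01101001 = 0b10101000.
P3: D(K, 0b10111010) = 0b11101000; 0b11101000 ⊕ 0b00101000 = 0b11000000.
P4: D(K, 0b11001111) = 0b10111111; 0b10111111 ⊕ 0b10111010 = 0b00000101.
P5: D(K, 0b10111001) = 0b11011000; 0b11011000 ⊕ 0b11001111 = 0b00010111.
P6: D(K, 0b00100101) = 0b00010001; 0b00010001 ⊕ 0b10111001 = 0b10101000.

P1 = 0b01110010, P2 = 0b10101000, P3 = 0b11000000, P4 = 0b00000101, P5 = 0b00010111, P6 = 0b10101000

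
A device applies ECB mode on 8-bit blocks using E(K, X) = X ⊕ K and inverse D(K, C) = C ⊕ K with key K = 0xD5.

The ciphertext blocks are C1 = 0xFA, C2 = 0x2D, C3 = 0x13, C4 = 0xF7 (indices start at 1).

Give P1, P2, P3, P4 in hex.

ECB decryption: P_i = D(K, C_i).
P1: D(K, 0xFA) = 0x2F.
P2: D(K, 0x2D) = 0xF8.
P3: D(K, 0x13) = 0xC6.
P4: D(K, 0xF7) = 0x22.

P1 = 0x2F, P2 = 0xF8, P3 = 0xC6, P4 = 0x22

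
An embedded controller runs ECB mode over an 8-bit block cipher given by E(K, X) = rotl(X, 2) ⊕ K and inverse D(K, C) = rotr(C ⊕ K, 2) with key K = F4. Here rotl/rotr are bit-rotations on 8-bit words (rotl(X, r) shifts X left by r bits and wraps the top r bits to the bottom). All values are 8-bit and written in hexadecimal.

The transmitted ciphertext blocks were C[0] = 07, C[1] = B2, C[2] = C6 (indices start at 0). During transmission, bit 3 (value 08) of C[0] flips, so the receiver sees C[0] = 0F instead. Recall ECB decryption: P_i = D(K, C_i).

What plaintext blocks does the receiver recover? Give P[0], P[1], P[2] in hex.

Only C[0] changed, to 0F. In ECB, a change in C_i affects only P_i. Decrypting the received ciphertext:
P[0]: D(K, 0F) = FE.
P[1]: D(K, B2) = 91.
P[2]: D(K, C6) = 8C.
Blocks that differ from the original plaintext: P[0].

P[0] = FE, P[1] = 91, P[2] = 8C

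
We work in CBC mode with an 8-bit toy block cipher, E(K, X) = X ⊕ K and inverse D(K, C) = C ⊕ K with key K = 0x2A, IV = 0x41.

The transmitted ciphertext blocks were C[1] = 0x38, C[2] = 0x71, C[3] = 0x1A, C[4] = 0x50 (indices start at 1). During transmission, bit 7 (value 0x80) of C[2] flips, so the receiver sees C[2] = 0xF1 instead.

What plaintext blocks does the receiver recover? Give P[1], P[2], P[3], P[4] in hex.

P[1] = 0x53, P[2] = 0xE3, P[3] = 0xC1, P[4] = 0x60

CBC decryption: P_i = D(K, C_i) ⊕ C_{i−1}, with C_{0} = IV.
Only C[2] changed, to 0xF1. In CBC, a change in C_i garbles P_i and flips the same bit in P_{i+1}. Decrypting the received ciphertext:
P[1]: D(K, 0x38) = 0x12; 0x12 ⊕ 0x41 = 0x53.
P[2]: D(K, 0xF1) = 0xDB; 0xDB ⊕ 0x38 = 0xE3.
P[3]: D(K, 0x1A) = 0x30; 0x30 ⊕ 0xF1 = 0xC1.
P[4]: D(K, 0x50) = 0x7A; 0x7A ⊕ 0x1A = 0x60.
Blocks that differ from the original plaintext: P[2], P[3].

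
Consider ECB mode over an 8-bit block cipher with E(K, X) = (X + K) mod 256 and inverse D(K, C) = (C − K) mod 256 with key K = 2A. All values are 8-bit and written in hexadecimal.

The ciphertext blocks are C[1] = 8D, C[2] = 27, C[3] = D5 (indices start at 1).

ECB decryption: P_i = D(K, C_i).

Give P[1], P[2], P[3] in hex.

P[1] = 63, P[2] = FD, P[3] = AB

P[1]: D(K, 8D) = 63.
P[2]: D(K, 27) = FD.
P[3]: D(K, D5) = AB.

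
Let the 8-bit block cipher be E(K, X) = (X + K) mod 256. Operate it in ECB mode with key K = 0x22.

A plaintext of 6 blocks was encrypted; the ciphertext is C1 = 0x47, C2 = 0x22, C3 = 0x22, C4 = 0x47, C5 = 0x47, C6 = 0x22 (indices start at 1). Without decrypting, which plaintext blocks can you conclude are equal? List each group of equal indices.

ECB encrypts each block independently with the same key, so equal ciphertext blocks imply equal plaintext blocks.
C1 = C4 = C5 = 0x47, so P1 = P4 = P5.
C2 = C3 = C6 = 0x22, so P2 = P3 = P6.

P1 = P4 = P5; P2 = P3 = P6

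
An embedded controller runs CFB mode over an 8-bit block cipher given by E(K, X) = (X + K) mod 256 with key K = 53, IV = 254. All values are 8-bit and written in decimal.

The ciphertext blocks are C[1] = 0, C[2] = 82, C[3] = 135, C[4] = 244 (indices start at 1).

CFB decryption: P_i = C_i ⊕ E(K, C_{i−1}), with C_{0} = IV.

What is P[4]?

P[4] = 72

P[4]: E(K, 135) = 188; 244 ⊕ 188 = 72.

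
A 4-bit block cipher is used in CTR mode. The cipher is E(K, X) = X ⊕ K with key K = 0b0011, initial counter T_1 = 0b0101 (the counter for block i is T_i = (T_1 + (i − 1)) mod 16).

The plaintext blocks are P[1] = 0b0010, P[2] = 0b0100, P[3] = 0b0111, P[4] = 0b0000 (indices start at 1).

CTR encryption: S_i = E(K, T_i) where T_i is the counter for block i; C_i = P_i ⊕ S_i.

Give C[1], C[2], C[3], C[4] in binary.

C[1] = 0b0100, C[2] = 0b0001, C[3] = 0b0011, C[4] = 0b1011

C[1]: T = 0b0101, S = E(K, T) = 0b0110; 0b0010 ⊕ 0b0110 = 0b0100.
C[2]: T = 0b0110, S = E(K, T) = 0b0101; 0b0100 ⊕ 0b0101 = 0b0001.
C[3]: T = 0b0111, S = E(K, T) = 0b0100; 0b0111 ⊕ 0b0100 = 0b0011.
C[4]: T = 0b1000, S = E(K, T) = 0b1011; 0b0000 ⊕ 0b1011 = 0b1011.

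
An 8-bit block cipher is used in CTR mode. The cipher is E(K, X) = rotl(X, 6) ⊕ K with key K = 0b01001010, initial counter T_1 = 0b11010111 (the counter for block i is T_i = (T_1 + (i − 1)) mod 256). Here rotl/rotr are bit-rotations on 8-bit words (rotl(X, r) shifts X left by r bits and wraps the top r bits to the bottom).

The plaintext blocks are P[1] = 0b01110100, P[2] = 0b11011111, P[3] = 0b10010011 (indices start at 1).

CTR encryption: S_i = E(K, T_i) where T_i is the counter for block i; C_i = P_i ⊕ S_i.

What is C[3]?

C[1]: T = 0b11010111, S = E(K, T) = 0b10111111; 0b01110100 ⊕ 0b10111111 = 0b11001011.
C[2]: T = 0b11011000, S = E(K, T) = 0b01111100; 0b11011111 ⊕ 0b01111100 = 0b10100011.
C[3]: T = 0b11011001, S = E(K, T) = 0b00111100; 0b10010011 ⊕ 0b00111100 = 0b10101111.

C[3] = 0b10101111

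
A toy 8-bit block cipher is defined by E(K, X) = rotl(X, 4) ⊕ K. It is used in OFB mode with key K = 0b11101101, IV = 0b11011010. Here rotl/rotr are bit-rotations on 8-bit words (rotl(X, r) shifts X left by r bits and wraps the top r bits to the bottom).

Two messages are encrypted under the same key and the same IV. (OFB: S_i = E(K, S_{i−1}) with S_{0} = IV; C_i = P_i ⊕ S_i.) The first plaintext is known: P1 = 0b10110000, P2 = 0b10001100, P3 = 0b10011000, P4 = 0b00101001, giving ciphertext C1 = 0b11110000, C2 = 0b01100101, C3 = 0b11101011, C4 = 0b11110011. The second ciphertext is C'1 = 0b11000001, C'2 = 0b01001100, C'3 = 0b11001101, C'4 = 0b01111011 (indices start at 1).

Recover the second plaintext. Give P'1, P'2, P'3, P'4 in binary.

In OFB with a reused IV, both messages share the same keystream S_i, so C_i ⊕ C'_i = P_i ⊕ P'_i and thus P'_i = P_i ⊕ C_i ⊕ C'_i.
P'1: 0b10110000 ⊕ 0b11110000 ⊕ 0b11000001 = 0b10000001.
P'2: 0b10001100 ⊕ 0b01100101 ⊕ 0b01001100 = 0b10100101.
P'3: 0b10011000 ⊕ 0b11101011 ⊕ 0b11001101 = 0b10111110.
P'4: 0b00101001 ⊕ 0b11110011 ⊕ 0b01111011 = 0b10100001.

P'1 = 0b10000001, P'2 = 0b10100101, P'3 = 0b10111110, P'4 = 0b10100001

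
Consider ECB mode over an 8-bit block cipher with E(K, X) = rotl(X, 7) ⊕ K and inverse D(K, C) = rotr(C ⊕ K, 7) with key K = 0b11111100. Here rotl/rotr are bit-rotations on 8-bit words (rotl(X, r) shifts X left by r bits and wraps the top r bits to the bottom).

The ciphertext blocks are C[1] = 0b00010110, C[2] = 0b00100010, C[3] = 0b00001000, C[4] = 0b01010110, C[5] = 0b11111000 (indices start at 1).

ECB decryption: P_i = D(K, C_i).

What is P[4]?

P[4] = 0b01010101

P[4]: D(K, 0b01010110) = 0b01010101.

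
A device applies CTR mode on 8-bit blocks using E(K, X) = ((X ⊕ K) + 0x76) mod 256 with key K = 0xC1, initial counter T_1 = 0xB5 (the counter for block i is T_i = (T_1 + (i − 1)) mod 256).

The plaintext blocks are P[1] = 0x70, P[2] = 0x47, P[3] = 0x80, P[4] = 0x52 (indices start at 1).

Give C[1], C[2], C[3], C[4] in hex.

C[1] = 0x9A, C[2] = 0xAA, C[3] = 0x6C, C[4] = 0xBD

CTR encryption: S_i = E(K, T_i) where T_i is the counter for block i; C_i = P_i ⊕ S_i.
C[1]: T = 0xB5, S = E(K, T) = 0xEA; 0x70 ⊕ 0xEA = 0x9A.
C[2]: T = 0xB6, S = E(K, T) = 0xED; 0x47 ⊕ 0xED = 0xAA.
C[3]: T = 0xB7, S = E(K, T) = 0xEC; 0x80 ⊕ 0xEC = 0x6C.
C[4]: T = 0xB8, S = E(K, T) = 0xEF; 0x52 ⊕ 0xEF = 0xBD.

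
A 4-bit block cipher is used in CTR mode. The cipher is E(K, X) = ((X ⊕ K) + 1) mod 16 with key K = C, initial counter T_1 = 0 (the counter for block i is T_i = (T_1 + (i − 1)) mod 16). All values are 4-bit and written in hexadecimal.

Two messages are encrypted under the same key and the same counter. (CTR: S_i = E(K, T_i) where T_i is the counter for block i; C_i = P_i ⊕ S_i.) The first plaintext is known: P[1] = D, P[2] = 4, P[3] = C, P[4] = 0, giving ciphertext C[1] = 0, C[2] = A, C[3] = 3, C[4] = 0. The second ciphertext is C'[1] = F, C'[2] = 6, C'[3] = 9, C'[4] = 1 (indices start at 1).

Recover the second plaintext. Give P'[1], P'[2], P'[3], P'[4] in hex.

In CTR with a reused counter, both messages share the same keystream S_i, so C_i ⊕ C'_i = P_i ⊕ P'_i and thus P'_i = P_i ⊕ C_i ⊕ C'_i.
P'[1]: D ⊕ 0 ⊕ F = 2.
P'[2]: 4 ⊕ A ⊕ 6 = 8.
P'[3]: C ⊕ 3 ⊕ 9 = 6.
P'[4]: 0 ⊕ 0 ⊕ 1 = 1.

P'[1] = 2, P'[2] = 8, P'[3] = 6, P'[4] = 1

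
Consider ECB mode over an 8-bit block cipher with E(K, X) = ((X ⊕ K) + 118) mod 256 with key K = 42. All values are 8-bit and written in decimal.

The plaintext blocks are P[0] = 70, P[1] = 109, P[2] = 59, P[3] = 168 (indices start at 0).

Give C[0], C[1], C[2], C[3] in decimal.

C[0] = 226, C[1] = 189, C[2] = 135, C[3] = 248

ECB encryption: C_i = E(K, P_i).
C[0]: E(K, 70) = 226.
C[1]: E(K, 109) = 189.
C[2]: E(K, 59) = 135.
C[3]: E(K, 168) = 248.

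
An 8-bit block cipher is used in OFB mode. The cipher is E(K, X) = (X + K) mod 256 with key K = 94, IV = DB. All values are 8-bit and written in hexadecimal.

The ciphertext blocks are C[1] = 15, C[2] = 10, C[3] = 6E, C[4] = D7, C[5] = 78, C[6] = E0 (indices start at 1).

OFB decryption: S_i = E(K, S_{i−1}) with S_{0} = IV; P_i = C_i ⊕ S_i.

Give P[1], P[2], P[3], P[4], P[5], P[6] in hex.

P[1]: S = E(K, DB) = 6F; 15 ⊕ 6F = 7A.
P[2]: S = E(K, 6F) = 03; 10 ⊕ 03 = 13.
P[3]: S = E(K, 03) = 97; 6E ⊕ 97 = F9.
P[4]: S = E(K, 97) = 2B; D7 ⊕ 2B = FC.
P[5]: S = E(K, 2B) = BF; 78 ⊕ BF = C7.
P[6]: S = E(K, BF) = 53; E0 ⊕ 53 = B3.

P[1] = 7A, P[2] = 13, P[3] = F9, P[4] = FC, P[5] = C7, P[6] = B3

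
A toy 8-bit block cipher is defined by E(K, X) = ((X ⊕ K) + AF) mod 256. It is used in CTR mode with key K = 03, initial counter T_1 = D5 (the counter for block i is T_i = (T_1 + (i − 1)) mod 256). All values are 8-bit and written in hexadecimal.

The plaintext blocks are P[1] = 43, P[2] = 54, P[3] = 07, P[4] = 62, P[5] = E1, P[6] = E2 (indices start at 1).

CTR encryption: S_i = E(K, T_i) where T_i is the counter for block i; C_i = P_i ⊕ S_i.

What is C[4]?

C[4] = E8

C[1]: T = D5, S = E(K, T) = 85; 43 ⊕ 85 = C6.
C[2]: T = D6, S = E(K, T) = 84; 54 ⊕ 84 = D0.
C[3]: T = D7, S = E(K, T) = 83; 07 ⊕ 83 = 84.
C[4]: T = D8, S = E(K, T) = 8A; 62 ⊕ 8A = E8.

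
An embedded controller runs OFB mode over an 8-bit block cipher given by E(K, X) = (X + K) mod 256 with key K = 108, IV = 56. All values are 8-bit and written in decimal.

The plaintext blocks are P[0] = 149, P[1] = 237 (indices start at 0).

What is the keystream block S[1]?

OFB encryption: S_i = E(K, S_{i−1}) with S_{−1} = IV; C_i = P_i ⊕ S_i.
C[0]: S = E(K, 56) = 164; 149 ⊕ 164 = 49.
C[1]: S = E(K, 164) = 16; 237 ⊕ 16 = 253.
So S[1] = 16.

16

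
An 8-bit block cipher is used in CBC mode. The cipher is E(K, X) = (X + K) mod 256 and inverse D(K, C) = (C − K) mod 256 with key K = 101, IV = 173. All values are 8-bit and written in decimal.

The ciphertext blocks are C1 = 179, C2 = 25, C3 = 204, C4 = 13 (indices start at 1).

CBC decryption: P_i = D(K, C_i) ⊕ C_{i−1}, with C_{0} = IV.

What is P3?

P3: D(K, 204) = 103; 103 ⊕ 25 = 126.

P3 = 126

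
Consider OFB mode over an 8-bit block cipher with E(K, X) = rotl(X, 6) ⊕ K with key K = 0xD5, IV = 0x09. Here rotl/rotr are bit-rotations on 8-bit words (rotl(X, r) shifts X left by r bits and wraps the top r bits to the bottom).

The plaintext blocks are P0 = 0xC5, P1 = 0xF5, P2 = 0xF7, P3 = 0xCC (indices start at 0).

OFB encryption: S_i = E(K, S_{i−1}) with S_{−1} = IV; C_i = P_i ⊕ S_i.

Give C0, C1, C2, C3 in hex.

C0 = 0x52, C1 = 0xC5, C2 = 0x2E, C3 = 0x6F

C0: S = E(K, 0x09) = 0x97; 0xC5 ⊕ 0x97 = 0x52.
C1: S = E(K, 0x97) = 0x30; 0xF5 ⊕ 0x30 = 0xC5.
C2: S = E(K, 0x30) = 0xD9; 0xF7 ⊕ 0xD9 = 0x2E.
C3: S = E(K, 0xD9) = 0xA3; 0xCC ⊕ 0xA3 = 0x6F.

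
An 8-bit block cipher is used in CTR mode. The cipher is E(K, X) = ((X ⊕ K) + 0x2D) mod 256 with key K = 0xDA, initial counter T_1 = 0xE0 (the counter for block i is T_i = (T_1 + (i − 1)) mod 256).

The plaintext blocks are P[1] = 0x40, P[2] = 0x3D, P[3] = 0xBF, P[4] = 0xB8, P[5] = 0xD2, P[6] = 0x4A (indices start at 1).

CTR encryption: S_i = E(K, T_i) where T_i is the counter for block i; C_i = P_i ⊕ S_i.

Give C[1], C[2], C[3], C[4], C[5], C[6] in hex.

C[1] = 0x27, C[2] = 0x55, C[3] = 0xDA, C[4] = 0xDE, C[5] = 0xB9, C[6] = 0x26

C[1]: T = 0xE0, S = E(K, T) = 0x67; 0x40 ⊕ 0x67 = 0x27.
C[2]: T = 0xE1, S = E(K, T) = 0x68; 0x3D ⊕ 0x68 = 0x55.
C[3]: T = 0xE2, S = E(K, T) = 0x65; 0xBF ⊕ 0x65 = 0xDA.
C[4]: T = 0xE3, S = E(K, T) = 0x66; 0xB8 ⊕ 0x66 = 0xDE.
C[5]: T = 0xE4, S = E(K, T) = 0x6B; 0xD2 ⊕ 0x6B = 0xB9.
C[6]: T = 0xE5, S = E(K, T) = 0x6C; 0x4A ⊕ 0x6C = 0x26.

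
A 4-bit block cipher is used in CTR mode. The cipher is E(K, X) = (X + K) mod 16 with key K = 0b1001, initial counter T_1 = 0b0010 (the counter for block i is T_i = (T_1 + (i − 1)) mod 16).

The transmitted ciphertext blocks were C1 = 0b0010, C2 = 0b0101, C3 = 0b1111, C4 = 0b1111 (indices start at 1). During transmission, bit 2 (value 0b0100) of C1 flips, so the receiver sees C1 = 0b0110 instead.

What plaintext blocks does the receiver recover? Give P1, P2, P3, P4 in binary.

P1 = 0b1101, P2 = 0b1001, P3 = 0b0010, P4 = 0b0001

CTR decryption: S_i = E(K, T_i) where T_i is the counter for block i; P_i = C_i ⊕ S_i.
Only C1 changed, to 0b0110. In CTR, a change in C_i flips the same bit in P_i only; the keystream is unaffected. Decrypting the received ciphertext:
P1: T = 0b0010, S = E(K, T) = 0b1011; 0b0110 ⊕ 0b1011 = 0b1101.
P2: T = 0b0011, S = E(K, T) = 0b1100; 0b0101 ⊕ 0b1100 = 0b1001.
P3: T = 0b0100, S = E(K, T) = 0b1101; 0b1111 ⊕ 0b1101 = 0b0010.
P4: T = 0b0101, S = E(K, T) = 0b1110; 0b1111 ⊕ 0b1110 = 0b0001.
Blocks that differ from the original plaintext: P1.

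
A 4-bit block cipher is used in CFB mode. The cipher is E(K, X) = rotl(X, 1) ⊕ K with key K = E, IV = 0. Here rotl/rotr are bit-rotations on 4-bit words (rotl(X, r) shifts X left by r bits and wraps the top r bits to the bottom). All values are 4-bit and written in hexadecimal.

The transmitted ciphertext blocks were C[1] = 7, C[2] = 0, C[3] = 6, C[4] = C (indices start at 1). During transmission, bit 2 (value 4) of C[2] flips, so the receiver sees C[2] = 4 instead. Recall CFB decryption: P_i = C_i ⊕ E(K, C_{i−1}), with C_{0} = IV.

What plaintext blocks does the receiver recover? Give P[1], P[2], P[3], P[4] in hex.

P[1] = 9, P[2] = 4, P[3] = 0, P[4] = E

Only C[2] changed, to 4. In CFB, a change in C_i flips the same bit in P_i and garbles P_{i+1}. Decrypting the received ciphertext:
P[1]: E(K, 0) = E; 7 ⊕ E = 9.
P[2]: E(K, 7) = 0; 4 ⊕ 0 = 4.
P[3]: E(K, 4) = 6; 6 ⊕ 6 = 0.
P[4]: E(K, 6) = 2; C ⊕ 2 = E.
Blocks that differ from the original plaintext: P[2], P[3].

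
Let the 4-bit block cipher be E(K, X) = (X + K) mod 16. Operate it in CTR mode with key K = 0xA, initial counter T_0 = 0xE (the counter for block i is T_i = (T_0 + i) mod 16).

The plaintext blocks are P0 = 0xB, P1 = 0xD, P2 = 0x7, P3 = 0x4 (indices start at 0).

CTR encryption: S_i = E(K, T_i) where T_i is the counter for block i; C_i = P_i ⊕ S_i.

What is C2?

C0: T = 0xE, S = E(K, T) = 0x8; 0xB ⊕ 0x8 = 0x3.
C1: T = 0xF, S = E(K, T) = 0x9; 0xD ⊕ 0x9 = 0x4.
C2: T = 0x0, S = E(K, T) = 0xA; 0x7 ⊕ 0xA = 0xD.

C2 = 0xD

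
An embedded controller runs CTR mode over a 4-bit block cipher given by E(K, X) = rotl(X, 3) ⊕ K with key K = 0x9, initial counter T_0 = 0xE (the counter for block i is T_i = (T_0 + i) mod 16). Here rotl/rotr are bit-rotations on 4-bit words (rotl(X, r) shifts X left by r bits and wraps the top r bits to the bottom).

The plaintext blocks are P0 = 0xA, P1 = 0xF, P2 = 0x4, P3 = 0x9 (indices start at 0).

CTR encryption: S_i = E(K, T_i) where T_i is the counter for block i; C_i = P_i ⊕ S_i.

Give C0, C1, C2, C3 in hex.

C0: T = 0xE, S = E(K, T) = 0xE; 0xA ⊕ 0xE = 0x4.
C1: T = 0xF, S = E(K, T) = 0x6; 0xF ⊕ 0x6 = 0x9.
C2: T = 0x0, S = E(K, T) = 0x9; 0x4 ⊕ 0x9 = 0xD.
C3: T = 0x1, S = E(K, T) = 0x1; 0x9 ⊕ 0x1 = 0x8.

C0 = 0x4, C1 = 0x9, C2 = 0xD, C3 = 0x8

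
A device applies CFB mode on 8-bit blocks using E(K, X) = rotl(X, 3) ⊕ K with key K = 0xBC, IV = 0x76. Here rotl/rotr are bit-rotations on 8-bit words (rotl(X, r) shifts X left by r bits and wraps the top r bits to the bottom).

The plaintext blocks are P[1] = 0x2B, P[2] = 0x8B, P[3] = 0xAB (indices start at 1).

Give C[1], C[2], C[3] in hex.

C[1] = 0x24, C[2] = 0x16, C[3] = 0xA7

CFB encryption: C_i = P_i ⊕ E(K, C_{i−1}), with C_{0} = IV.
C[1]: E(K, 0x76) = 0x0F; 0x2B ⊕ 0x0F = 0x24.
C[2]: E(K, 0x24) = 0x9D; 0x8B ⊕ 0x9D = 0x16.
C[3]: E(K, 0x16) = 0x0C; 0xAB ⊕ 0x0C = 0xA7.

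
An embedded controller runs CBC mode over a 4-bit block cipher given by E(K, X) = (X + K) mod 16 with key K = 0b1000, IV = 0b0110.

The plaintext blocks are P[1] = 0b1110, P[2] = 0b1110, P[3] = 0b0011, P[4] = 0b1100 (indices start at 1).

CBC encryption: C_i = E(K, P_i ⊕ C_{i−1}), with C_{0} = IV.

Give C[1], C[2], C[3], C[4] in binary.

C[1]: P[1] ⊕ 0b0110 = 0b1000; E(K, 0b1000) = 0b0000.
C[2]: P[2] ⊕ 0b0000 = 0b1110; E(K, 0b1110) = 0b0110.
C[3]: P[3] ⊕ 0b0110 = 0b0101; E(K, 0b0101) = 0b1101.
C[4]: P[4] ⊕ 0b1101 = 0b0001; E(K, 0b0001) = 0b1001.

C[1] = 0b0000, C[2] = 0b0110, C[3] = 0b1101, C[4] = 0b1001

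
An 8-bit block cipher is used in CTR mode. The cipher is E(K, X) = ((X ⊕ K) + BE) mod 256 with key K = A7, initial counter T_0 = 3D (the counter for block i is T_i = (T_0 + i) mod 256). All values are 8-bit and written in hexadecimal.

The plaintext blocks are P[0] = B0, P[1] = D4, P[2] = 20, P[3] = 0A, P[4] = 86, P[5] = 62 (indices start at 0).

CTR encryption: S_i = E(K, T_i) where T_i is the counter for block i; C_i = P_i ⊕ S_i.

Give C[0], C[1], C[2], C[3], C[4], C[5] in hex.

C[0] = E8, C[1] = 83, C[2] = 76, C[3] = AF, C[4] = 22, C[5] = C1

C[0]: T = 3D, S = E(K, T) = 58; B0 ⊕ 58 = E8.
C[1]: T = 3E, S = E(K, T) = 57; D4 ⊕ 57 = 83.
C[2]: T = 3F, S = E(K, T) = 56; 20 ⊕ 56 = 76.
C[3]: T = 40, S = E(K, T) = A5; 0A ⊕ A5 = AF.
C[4]: T = 41, S = E(K, T) = A4; 86 ⊕ A4 = 22.
C[5]: T = 42, S = E(K, T) = A3; 62 ⊕ A3 = C1.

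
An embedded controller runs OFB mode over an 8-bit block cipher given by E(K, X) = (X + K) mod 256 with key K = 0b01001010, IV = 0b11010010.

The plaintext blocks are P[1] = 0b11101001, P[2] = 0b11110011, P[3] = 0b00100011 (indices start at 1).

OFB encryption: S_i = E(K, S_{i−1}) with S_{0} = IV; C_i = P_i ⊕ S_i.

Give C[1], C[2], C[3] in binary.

C[1]: S = E(K, 0b11010010) = 0b00011100; 0b11101001 ⊕ 0b00011100 = 0b11110101.
C[2]: S = E(K, 0b00011100) = 0b01100110; 0b11110011 ⊕ 0b01100110 = 0b10010101.
C[3]: S = E(K, 0b01100110) = 0b10110000; 0b00100011 ⊕ 0b10110000 = 0b10010011.

C[1] = 0b11110101, C[2] = 0b10010101, C[3] = 0b10010011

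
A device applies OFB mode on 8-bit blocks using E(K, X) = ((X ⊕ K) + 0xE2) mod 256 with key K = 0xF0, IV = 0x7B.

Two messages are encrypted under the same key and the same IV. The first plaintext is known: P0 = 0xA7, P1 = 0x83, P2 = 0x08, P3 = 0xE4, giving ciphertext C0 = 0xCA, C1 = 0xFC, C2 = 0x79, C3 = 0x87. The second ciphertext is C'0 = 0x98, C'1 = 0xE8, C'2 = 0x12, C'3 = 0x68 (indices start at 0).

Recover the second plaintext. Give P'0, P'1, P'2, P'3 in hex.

P'0 = 0xF5, P'1 = 0x97, P'2 = 0x63, P'3 = 0x0B

In OFB with a reused IV, both messages share the same keystream S_i, so C_i ⊕ C'_i = P_i ⊕ P'_i and thus P'_i = P_i ⊕ C_i ⊕ C'_i.
P'0: 0xA7 ⊕ 0xCA ⊕ 0x98 = 0xF5.
P'1: 0x83 ⊕ 0xFC ⊕ 0xE8 = 0x97.
P'2: 0x08 ⊕ 0x79 ⊕ 0x12 = 0x63.
P'3: 0xE4 ⊕ 0x87 ⊕ 0x68 = 0x0B.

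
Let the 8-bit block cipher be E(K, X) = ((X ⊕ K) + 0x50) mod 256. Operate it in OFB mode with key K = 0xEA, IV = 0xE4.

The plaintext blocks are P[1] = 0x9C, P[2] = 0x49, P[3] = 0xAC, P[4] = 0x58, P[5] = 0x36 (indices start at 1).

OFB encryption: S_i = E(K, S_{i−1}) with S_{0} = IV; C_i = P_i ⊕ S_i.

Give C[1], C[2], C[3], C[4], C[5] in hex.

C[1]: S = E(K, 0xE4) = 0x5E; 0x9C ⊕ 0x5E = 0xC2.
C[2]: S = E(K, 0x5E) = 0x04; 0x49 ⊕ 0x04 = 0x4D.
C[3]: S = E(K, 0x04) = 0x3E; 0xAC ⊕ 0x3E = 0x92.
C[4]: S = E(K, 0x3E) = 0x24; 0x58 ⊕ 0x24 = 0x7C.
C[5]: S = E(K, 0x24) = 0x1E; 0x36 ⊕ 0x1E = 0x28.

C[1] = 0xC2, C[2] = 0x4D, C[3] = 0x92, C[4] = 0x7C, C[5] = 0x28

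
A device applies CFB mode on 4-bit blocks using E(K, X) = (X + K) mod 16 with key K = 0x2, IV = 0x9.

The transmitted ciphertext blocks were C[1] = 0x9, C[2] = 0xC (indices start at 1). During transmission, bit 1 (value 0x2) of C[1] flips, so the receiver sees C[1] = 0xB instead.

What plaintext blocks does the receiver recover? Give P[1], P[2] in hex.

CFB decryption: P_i = C_i ⊕ E(K, C_{i−1}), with C_{0} = IV.
Only C[1] changed, to 0xB. In CFB, a change in C_i flips the same bit in P_i and garbles P_{i+1}. Decrypting the received ciphertext:
P[1]: E(K, 0x9) = 0xB; 0xB ⊕ 0xB = 0x0.
P[2]: E(K, 0xB) = 0xD; 0xC ⊕ 0xD = 0x1.
Blocks that differ from the original plaintext: P[1], P[2].

P[1] = 0x0, P[2] = 0x1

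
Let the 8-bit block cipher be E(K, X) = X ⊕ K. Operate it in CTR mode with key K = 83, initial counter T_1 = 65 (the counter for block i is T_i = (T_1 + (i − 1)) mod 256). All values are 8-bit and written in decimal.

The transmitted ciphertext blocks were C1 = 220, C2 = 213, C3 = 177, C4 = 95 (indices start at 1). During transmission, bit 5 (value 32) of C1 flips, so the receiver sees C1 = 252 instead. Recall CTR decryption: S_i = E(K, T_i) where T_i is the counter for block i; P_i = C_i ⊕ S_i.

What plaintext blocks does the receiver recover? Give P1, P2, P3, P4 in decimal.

Only C1 changed, to 252. In CTR, a change in C_i flips the same bit in P_i only; the keystream is unaffected. Decrypting the received ciphertext:
P1: T = 65, S = E(K, T) = 18; 252 ⊕ 18 = 238.
P2: T = 66, S = E(K, T) = 17; 213 ⊕ 17 = 196.
P3: T = 67, S = E(K, T) = 16; 177 ⊕ 16 = 161.
P4: T = 68, S = E(K, T) = 23; 95 ⊕ 23 = 72.
Blocks that differ from the original plaintext: P1.

P1 = 238, P2 = 196, P3 = 161, P4 = 72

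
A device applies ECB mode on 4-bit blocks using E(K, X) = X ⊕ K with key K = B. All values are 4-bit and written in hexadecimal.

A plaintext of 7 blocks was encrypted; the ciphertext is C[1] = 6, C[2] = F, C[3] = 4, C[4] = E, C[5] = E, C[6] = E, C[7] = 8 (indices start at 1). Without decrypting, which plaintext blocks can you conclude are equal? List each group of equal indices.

P[4] = P[5] = P[6]

ECB encrypts each block independently with the same key, so equal ciphertext blocks imply equal plaintext blocks.
C[4] = C[5] = C[6] = E, so P[4] = P[5] = P[6].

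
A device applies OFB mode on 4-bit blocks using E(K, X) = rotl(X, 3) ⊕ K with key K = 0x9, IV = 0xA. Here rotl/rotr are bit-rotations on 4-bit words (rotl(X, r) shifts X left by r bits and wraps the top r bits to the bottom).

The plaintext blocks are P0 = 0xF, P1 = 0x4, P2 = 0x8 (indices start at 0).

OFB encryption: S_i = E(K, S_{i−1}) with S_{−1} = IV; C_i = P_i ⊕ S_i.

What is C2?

C0: S = E(K, 0xA) = 0xC; 0xF ⊕ 0xC = 0x3.
C1: S = E(K, 0xC) = 0xF; 0x4 ⊕ 0xF = 0xB.
C2: S = E(K, 0xF) = 0x6; 0x8 ⊕ 0x6 = 0xE.

C2 = 0xE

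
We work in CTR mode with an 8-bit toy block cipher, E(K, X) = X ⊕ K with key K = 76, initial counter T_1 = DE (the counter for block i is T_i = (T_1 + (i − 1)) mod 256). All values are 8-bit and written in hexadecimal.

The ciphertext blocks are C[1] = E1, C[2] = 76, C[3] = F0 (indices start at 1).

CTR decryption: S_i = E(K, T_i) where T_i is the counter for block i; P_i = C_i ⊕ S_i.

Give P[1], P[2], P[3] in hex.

P[1] = 49, P[2] = DF, P[3] = 66

P[1]: T = DE, S = E(K, T) = A8; E1 ⊕ A8 = 49.
P[2]: T = DF, S = E(K, T) = A9; 76 ⊕ A9 = DF.
P[3]: T = E0, S = E(K, T) = 96; F0 ⊕ 96 = 66.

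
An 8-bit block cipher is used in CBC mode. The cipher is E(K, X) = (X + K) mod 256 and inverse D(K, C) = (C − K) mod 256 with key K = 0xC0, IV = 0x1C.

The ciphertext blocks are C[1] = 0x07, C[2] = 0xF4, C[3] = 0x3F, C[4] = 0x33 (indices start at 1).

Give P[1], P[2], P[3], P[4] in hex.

CBC decryption: P_i = D(K, C_i) ⊕ C_{i−1}, with C_{0} = IV.
P[1]: D(K, 0x07) = 0x47; 0x47 ⊕ 0x1C = 0x5B.
P[2]: D(K, 0xF4) = 0x34; 0x34 ⊕ 0x07 = 0x33.
P[3]: D(K, 0x3F) = 0x7F; 0x7F ⊕ 0xF4 = 0x8B.
P[4]: D(K, 0x33) = 0x73; 0x73 ⊕ 0x3F = 0x4C.

P[1] = 0x5B, P[2] = 0x33, P[3] = 0x8B, P[4] = 0x4C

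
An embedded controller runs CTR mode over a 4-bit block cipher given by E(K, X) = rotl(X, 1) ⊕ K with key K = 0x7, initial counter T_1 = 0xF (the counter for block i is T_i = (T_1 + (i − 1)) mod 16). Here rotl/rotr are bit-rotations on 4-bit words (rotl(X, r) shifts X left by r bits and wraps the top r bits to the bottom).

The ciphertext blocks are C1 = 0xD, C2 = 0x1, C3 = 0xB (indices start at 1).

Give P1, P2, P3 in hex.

P1 = 0x5, P2 = 0x6, P3 = 0xE

CTR decryption: S_i = E(K, T_i) where T_i is the counter for block i; P_i = C_i ⊕ S_i.
P1: T = 0xF, S = E(K, T) = 0x8; 0xD ⊕ 0x8 = 0x5.
P2: T = 0x0, S = E(K, T) = 0x7; 0x1 ⊕ 0x7 = 0x6.
P3: T = 0x1, S = E(K, T) = 0x5; 0xB ⊕ 0x5 = 0xE.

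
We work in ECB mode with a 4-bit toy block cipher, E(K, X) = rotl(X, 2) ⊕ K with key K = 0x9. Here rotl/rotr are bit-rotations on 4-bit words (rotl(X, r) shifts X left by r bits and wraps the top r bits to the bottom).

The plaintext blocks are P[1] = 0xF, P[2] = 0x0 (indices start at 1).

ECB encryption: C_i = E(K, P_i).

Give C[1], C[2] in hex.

C[1] = 0x6, C[2] = 0x9

C[1]: E(K, 0xF) = 0x6.
C[2]: E(K, 0x0) = 0x9.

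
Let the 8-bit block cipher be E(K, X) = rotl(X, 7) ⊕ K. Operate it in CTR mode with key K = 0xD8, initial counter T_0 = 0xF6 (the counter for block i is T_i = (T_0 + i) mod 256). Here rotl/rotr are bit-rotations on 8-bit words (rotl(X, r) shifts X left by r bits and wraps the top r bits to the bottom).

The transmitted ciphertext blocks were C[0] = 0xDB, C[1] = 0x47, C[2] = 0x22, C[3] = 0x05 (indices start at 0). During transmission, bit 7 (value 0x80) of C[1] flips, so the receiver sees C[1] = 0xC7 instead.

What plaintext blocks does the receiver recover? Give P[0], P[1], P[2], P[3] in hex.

CTR decryption: S_i = E(K, T_i) where T_i is the counter for block i; P_i = C_i ⊕ S_i.
Only C[1] changed, to 0xC7. In CTR, a change in C_i flips the same bit in P_i only; the keystream is unaffected. Decrypting the received ciphertext:
P[0]: T = 0xF6, S = E(K, T) = 0xA3; 0xDB ⊕ 0xA3 = 0x78.
P[1]: T = 0xF7, S = E(K, T) = 0x23; 0xC7 ⊕ 0x23 = 0xE4.
P[2]: T = 0xF8, S = E(K, T) = 0xA4; 0x22 ⊕ 0xA4 = 0x86.
P[3]: T = 0xF9, S = E(K, T) = 0x24; 0x05 ⊕ 0x24 = 0x21.
Blocks that differ from the original plaintext: P[1].

P[0] = 0x78, P[1] = 0xE4, P[2] = 0x86, P[3] = 0x21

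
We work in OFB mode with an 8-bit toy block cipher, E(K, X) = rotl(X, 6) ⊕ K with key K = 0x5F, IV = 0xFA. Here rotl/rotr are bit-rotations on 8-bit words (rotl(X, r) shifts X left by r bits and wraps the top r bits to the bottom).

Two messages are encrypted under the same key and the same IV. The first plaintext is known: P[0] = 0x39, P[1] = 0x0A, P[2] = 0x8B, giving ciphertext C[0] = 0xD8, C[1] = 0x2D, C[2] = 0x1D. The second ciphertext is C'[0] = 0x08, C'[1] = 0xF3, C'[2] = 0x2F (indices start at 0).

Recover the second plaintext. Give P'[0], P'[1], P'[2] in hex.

P'[0] = 0xE9, P'[1] = 0xD4, P'[2] = 0xB9

In OFB with a reused IV, both messages share the same keystream S_i, so C_i ⊕ C'_i = P_i ⊕ P'_i and thus P'_i = P_i ⊕ C_i ⊕ C'_i.
P'[0]: 0x39 ⊕ 0xD8 ⊕ 0x08 = 0xE9.
P'[1]: 0x0A ⊕ 0x2D ⊕ 0xF3 = 0xD4.
P'[2]: 0x8B ⊕ 0x1D ⊕ 0x2F = 0xB9.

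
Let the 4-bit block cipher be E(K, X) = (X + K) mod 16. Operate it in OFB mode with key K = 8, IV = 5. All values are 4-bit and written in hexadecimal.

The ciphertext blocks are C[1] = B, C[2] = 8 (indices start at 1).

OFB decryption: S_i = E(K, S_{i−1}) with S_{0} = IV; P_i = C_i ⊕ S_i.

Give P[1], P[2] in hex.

P[1]: S = E(K, 5) = D; B ⊕ D = 6.
P[2]: S = E(K, D) = 5; 8 ⊕ 5 = D.

P[1] = 6, P[2] = D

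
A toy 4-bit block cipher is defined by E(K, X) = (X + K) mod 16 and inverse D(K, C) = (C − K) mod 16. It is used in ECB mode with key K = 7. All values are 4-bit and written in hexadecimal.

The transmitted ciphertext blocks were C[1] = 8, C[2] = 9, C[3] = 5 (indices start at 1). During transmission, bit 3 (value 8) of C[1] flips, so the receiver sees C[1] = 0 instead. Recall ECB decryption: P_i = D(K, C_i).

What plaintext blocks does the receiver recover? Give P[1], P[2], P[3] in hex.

Only C[1] changed, to 0. In ECB, a change in C_i affects only P_i. Decrypting the received ciphertext:
P[1]: D(K, 0) = 9.
P[2]: D(K, 9) = 2.
P[3]: D(K, 5) = E.
Blocks that differ from the original plaintext: P[1].

P[1] = 9, P[2] = 2, P[3] = E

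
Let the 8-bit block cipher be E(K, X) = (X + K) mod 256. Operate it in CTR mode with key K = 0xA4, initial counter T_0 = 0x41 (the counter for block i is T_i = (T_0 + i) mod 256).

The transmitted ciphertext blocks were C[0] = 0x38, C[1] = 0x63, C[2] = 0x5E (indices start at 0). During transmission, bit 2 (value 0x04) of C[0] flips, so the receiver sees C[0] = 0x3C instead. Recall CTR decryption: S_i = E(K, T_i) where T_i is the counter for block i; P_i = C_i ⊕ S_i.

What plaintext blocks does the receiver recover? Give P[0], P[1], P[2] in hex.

Only C[0] changed, to 0x3C. In CTR, a change in C_i flips the same bit in P_i only; the keystream is unaffected. Decrypting the received ciphertext:
P[0]: T = 0x41, S = E(K, T) = 0xE5; 0x3C ⊕ 0xE5 = 0xD9.
P[1]: T = 0x42, S = E(K, T) = 0xE6; 0x63 ⊕ 0xE6 = 0x85.
P[2]: T = 0x43, S = E(K, T) = 0xE7; 0x5E ⊕ 0xE7 = 0xB9.
Blocks that differ from the original plaintext: P[0].

P[0] = 0xD9, P[1] = 0x85, P[2] = 0xB9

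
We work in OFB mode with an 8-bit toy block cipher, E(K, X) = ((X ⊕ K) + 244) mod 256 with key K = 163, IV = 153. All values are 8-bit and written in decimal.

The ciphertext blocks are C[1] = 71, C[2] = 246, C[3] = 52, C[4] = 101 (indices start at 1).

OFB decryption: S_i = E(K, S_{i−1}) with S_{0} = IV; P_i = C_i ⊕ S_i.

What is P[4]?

P[1]: S = E(K, 153) = 46; 71 ⊕ 46 = 105.
P[2]: S = E(K, 46) = 129; 246 ⊕ 129 = 119.
P[3]: S = E(K, 129) = 22; 52 ⊕ 22 = 34.
P[4]: S = E(K, 22) = 169; 101 ⊕ 169 = 204.

P[4] = 204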